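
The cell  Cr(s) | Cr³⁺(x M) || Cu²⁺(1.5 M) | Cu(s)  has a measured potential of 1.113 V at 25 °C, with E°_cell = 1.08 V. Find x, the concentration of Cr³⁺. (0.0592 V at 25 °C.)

From the Nernst equation, log Q = n(E° − E)/0.0592 = 6(1.08 − 1.113)/0.0592 = -3.345, so Q = 4.52 × 10^-4.
With Q = [Cr³⁺]^2/[Cu²⁺]^3 and the known concentrations, [Cr³⁺]^2 in the numerator gives [Cr³⁺] = 0.039 M.

0.039 M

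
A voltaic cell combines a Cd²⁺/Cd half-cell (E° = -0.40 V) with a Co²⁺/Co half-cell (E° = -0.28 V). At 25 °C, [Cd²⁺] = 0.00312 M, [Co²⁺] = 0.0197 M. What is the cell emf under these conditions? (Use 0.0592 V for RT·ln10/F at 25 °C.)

The Co²⁺/Co couple has the higher reduction potential and acts as the cathode, so E°_cell = -0.28 − (-0.40) = 0.12 V.
Balancing electrons gives n = 2; the reaction quotient is Q = [Cd²⁺]/[Co²⁺] = 0.158.
At 25 °C, E = E° − (0.0592/n) log Q = 0.12 − (0.0592/2)(-0.800) = 0.120 + 0.024 = 0.144 V.

0.144 V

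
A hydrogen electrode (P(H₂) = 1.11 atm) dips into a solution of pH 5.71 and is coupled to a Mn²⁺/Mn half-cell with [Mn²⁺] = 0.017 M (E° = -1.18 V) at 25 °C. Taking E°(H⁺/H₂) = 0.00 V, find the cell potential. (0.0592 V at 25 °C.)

The hydrogen couple is the cathode, so E°_cell = 1.18 V; n = 2.
[H⁺] = 10^(−5.71) = 1.9 × 10^-6 M, and Q = [Mn²⁺]·P(H₂) / [H⁺]^2 = 4.96 × 10^9.
E = E° − (0.0592/2) log Q = 1.18 − (0.0592/2)(9.696) = 0.893 V.

0.89 V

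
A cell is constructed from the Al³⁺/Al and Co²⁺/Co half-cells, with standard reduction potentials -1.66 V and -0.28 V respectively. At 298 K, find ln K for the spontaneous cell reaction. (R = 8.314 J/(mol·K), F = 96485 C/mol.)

ln K = 322.5

E°_cell = -0.28 − (-1.66) = 1.38 V, with n = 6 electrons transferred.
At equilibrium E = 0, so the Nernst equation gives ln K = nFE°/RT = (6)(96485)(1.38)/((8.314)(298)) = 322.45.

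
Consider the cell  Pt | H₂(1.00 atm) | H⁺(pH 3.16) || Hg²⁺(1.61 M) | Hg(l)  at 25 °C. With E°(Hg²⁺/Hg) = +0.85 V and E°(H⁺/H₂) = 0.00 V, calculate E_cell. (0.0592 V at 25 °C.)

1.04 V

The Hg²⁺/Hg couple is the cathode, so E°_cell = 0.85 V; n = 2.
[H⁺] = 10^(−3.16) = 6.9 × 10^-4 M, and Q = [H⁺]^2 / ([Hg²⁺]·P(H₂)) = 2.97 × 10^-7.
E = E° − (0.0592/2) log Q = 0.85 − (0.0592/2)(-6.527) = 1.043 V.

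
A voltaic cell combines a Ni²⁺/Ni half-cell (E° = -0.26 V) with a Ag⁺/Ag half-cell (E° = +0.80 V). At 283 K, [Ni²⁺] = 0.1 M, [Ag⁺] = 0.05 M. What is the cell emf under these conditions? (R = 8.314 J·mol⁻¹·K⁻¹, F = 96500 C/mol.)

1.02 V

The Ag⁺/Ag couple has the higher reduction potential and acts as the cathode, so E°_cell = +0.80 − (-0.26) = 1.06 V.
Balancing electrons gives n = 2; the reaction quotient is Q = [Ni²⁺]/[Ag⁺]^2 = 40.0.
E = E° − (RT/nF) ln Q = 1.06 − (8.314×283)/(2×96500) × (3.689) = 1.060 − 0.045 = 1.015 V.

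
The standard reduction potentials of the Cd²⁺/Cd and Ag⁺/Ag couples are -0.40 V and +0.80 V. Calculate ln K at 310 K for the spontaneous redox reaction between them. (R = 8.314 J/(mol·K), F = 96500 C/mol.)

E°_cell = +0.80 − (-0.40) = 1.20 V, with n = 2 electrons transferred.
At equilibrium E = 0, so the Nernst equation gives ln K = nFE°/RT = (2)(96500)(1.20)/((8.314)(310)) = 89.86.

ln K = 89.9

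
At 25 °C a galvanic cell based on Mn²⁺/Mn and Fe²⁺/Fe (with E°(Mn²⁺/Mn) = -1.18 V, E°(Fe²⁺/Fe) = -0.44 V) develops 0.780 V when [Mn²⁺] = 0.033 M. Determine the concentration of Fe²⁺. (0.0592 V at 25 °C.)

0.74 M

From the Nernst equation, log Q = n(E° − E)/0.0592 = 2(0.74 − 0.780)/0.0592 = -1.351, so Q = 0.0445.
With Q = [Mn²⁺]/[Fe²⁺] and the known concentrations, [Fe²⁺] in the denominator gives [Fe²⁺] = 0.74 M.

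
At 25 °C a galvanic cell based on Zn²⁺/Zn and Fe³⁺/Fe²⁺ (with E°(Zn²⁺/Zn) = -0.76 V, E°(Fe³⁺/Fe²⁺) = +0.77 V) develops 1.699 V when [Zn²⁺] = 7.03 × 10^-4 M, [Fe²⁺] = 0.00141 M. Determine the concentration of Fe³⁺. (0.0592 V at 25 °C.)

0.027 M

From the Nernst equation, log Q = n(E° − E)/0.0592 = 2(1.53 − 1.699)/0.0592 = -5.709, so Q = 1.95 × 10^-6.
With Q = [Zn²⁺]·[Fe²⁺]^2/[Fe³⁺]^2 and the known concentrations, [Fe³⁺]^2 in the denominator gives [Fe³⁺] = 0.027 M.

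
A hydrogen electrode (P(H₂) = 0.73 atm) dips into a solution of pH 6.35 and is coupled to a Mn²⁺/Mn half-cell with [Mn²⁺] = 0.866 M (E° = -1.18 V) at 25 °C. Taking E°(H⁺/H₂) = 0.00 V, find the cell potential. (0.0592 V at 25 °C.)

0.81 V

The hydrogen couple is the cathode, so E°_cell = 1.18 V; n = 2.
[H⁺] = 10^(−6.35) = 4.5 × 10^-7 M, and Q = [Mn²⁺]·P(H₂) / [H⁺]^2 = 3.17 × 10^12.
E = E° − (0.0592/2) log Q = 1.18 − (0.0592/2)(12.501) = 0.810 V.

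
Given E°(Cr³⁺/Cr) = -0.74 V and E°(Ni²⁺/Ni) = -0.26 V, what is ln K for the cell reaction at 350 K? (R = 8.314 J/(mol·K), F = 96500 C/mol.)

E°_cell = -0.26 − (-0.74) = 0.48 V, with n = 6 electrons transferred.
At equilibrium E = 0, so the Nernst equation gives ln K = nFE°/RT = (6)(96500)(0.48)/((8.314)(350)) = 95.51.

ln K = 95.5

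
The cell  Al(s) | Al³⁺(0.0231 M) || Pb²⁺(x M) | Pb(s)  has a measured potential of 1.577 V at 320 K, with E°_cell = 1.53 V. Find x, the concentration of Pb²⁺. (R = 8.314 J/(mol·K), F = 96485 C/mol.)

From the Nernst equation, ln Q = nF(E° − E)/RT = 6×96485×(1.53 − 1.577)/(8.314×320) = -10.227, so Q = 3.62 × 10^-5.
With Q = [Al³⁺]^2/[Pb²⁺]^3 and the known concentrations, [Pb²⁺]^3 in the denominator gives [Pb²⁺] = 2.5 M.

2.5 M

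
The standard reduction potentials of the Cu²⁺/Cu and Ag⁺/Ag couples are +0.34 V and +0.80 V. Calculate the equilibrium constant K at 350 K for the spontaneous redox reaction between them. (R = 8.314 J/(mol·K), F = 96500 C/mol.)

E°_cell = +0.80 − (+0.34) = 0.46 V, with n = 2 electrons transferred.
At equilibrium E = 0, so the Nernst equation gives ln K = nFE°/RT = (2)(96500)(0.46)/((8.314)(350)) = 30.51.
K = e^30.51 = 1.8 × 10^13.

1.8 × 10^13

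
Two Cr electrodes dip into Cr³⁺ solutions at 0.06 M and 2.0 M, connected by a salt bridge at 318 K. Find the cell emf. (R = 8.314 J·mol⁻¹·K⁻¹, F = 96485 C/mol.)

0.032 V

Both half-cells are Cr³⁺/Cr, so E°_cell = 0. The concentrated side is the cathode; the cell reaction moves Cr³⁺ from high to low concentration with n = 3.
Q = [Cr³⁺]_dilute/[Cr³⁺]_conc = 0.06/2.0 = 0.0300.
E = 0 − (RT/nF) ln Q = −((8.314×318)/(3×96485))(-3.507) = 0.0320 V.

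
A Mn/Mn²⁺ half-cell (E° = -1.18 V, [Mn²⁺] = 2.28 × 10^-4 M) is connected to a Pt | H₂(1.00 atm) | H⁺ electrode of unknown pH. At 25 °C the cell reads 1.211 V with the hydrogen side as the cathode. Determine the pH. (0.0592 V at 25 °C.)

pH = 1.30

E°_cell = 1.18 V and n = 2.
log Q = n(E° − E)/0.0592 = 2×(1.18 − 1.211)/0.0592 = -1.047.
With Q = [Mn²⁺]·P(H₂) / [H⁺]^2, solving for [H⁺] gives log[H⁺] = -1.297, so pH = 1.30.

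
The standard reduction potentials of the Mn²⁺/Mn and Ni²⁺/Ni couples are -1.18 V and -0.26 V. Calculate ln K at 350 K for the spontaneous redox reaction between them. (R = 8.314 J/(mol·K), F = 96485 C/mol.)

ln K = 61.0

E°_cell = -0.26 − (-1.18) = 0.92 V, with n = 2 electrons transferred.
At equilibrium E = 0, so the Nernst equation gives ln K = nFE°/RT = (2)(96485)(0.92)/((8.314)(350)) = 61.01.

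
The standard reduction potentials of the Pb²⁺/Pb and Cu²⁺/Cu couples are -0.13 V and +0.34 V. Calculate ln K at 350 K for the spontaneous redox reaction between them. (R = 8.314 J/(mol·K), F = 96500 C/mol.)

ln K = 31.2

E°_cell = +0.34 − (-0.13) = 0.47 V, with n = 2 electrons transferred.
At equilibrium E = 0, so the Nernst equation gives ln K = nFE°/RT = (2)(96500)(0.47)/((8.314)(350)) = 31.17.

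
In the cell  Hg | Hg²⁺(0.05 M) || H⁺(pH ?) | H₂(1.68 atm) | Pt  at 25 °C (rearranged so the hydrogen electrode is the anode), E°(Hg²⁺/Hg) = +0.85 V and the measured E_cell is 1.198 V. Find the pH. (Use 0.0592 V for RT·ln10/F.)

pH = 6.42

E°_cell = 0.85 V and n = 2.
log Q = n(E° − E)/0.0592 = 2×(0.85 − 1.198)/0.0592 = -11.757.
With Q = [H⁺]^2 / ([Hg²⁺]·P(H₂)), solving for [H⁺] gives log[H⁺] = -6.416, so pH = 6.42.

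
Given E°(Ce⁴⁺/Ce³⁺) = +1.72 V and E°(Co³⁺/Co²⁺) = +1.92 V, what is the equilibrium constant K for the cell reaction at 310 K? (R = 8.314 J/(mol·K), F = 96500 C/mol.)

E°_cell = +1.92 − (+1.72) = 0.20 V, with n = 1 electron transferred.
At equilibrium E = 0, so the Nernst equation gives ln K = nFE°/RT = (1)(96500)(0.20)/((8.314)(310)) = 7.49.
K = e^7.49 = 1800.

1800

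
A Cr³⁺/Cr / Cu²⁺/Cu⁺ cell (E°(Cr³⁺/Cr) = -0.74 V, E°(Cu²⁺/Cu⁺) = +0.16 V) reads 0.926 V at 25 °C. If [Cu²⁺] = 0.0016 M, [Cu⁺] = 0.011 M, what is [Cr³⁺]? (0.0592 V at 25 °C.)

1.5 × 10^-4 M

From the Nernst equation, log Q = n(E° − E)/0.0592 = 3(0.90 − 0.926)/0.0592 = -1.318, so Q = 0.0481.
With Q = [Cr³⁺]·[Cu⁺]^3/[Cu²⁺]^3 and the known concentrations, [Cr³⁺] in the numerator gives [Cr³⁺] = 1.5 × 10^-4 M.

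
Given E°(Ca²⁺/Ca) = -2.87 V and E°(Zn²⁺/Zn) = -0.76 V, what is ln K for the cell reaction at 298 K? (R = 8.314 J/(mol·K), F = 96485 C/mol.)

ln K = 164.3

E°_cell = -0.76 − (-2.87) = 2.11 V, with n = 2 electrons transferred.
At equilibrium E = 0, so the Nernst equation gives ln K = nFE°/RT = (2)(96485)(2.11)/((8.314)(298)) = 164.34.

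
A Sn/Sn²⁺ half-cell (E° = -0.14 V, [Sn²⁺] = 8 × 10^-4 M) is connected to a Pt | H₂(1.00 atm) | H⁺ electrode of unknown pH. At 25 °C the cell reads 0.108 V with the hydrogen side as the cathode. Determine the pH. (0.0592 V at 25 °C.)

pH = 2.09

E°_cell = 0.14 V and n = 2.
log Q = n(E° − E)/0.0592 = 2×(0.14 − 0.108)/0.0592 = 1.081.
With Q = [Sn²⁺]·P(H₂) / [H⁺]^2, solving for [H⁺] gives log[H⁺] = -2.089, so pH = 2.09.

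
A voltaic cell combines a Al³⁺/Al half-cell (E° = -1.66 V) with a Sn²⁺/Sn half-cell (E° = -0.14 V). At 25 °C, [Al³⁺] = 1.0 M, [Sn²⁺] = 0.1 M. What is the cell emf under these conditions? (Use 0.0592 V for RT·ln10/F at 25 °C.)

The Sn²⁺/Sn couple has the higher reduction potential and acts as the cathode, so E°_cell = -0.14 − (-1.66) = 1.52 V.
Balancing electrons gives n = 6; the reaction quotient is Q = [Al³⁺]^2/[Sn²⁺]^3 = 1000.
At 25 °C, E = E° − (0.0592/n) log Q = 1.52 − (0.0592/6)(3.000) = 1.520 − 0.030 = 1.490 V.

1.49 V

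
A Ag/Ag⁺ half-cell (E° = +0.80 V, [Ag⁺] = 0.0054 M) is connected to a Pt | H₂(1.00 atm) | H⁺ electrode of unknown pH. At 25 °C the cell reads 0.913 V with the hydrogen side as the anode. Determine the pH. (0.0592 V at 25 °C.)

pH = 4.18

E°_cell = 0.80 V and n = 2.
log Q = n(E° − E)/0.0592 = 2×(0.80 − 0.913)/0.0592 = -3.818.
With Q = [H⁺]^2 / ([Ag⁺]^2·P(H₂)), solving for [H⁺] gives log[H⁺] = -4.176, so pH = 4.18.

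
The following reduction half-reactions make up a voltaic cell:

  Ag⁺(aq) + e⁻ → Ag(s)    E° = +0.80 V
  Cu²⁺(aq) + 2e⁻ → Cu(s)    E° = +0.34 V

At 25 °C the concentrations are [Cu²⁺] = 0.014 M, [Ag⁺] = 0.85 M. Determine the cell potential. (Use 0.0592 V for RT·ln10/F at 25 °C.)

0.511 V

The Ag⁺/Ag couple has the higher reduction potential and acts as the cathode, so E°_cell = +0.80 − (+0.34) = 0.46 V.
Balancing electrons gives n = 2; the reaction quotient is Q = [Cu²⁺]/[Ag⁺]^2 = 0.0194.
At 25 °C, E = E° − (0.0592/n) log Q = 0.46 − (0.0592/2)(-1.713) = 0.460 + 0.051 = 0.511 V.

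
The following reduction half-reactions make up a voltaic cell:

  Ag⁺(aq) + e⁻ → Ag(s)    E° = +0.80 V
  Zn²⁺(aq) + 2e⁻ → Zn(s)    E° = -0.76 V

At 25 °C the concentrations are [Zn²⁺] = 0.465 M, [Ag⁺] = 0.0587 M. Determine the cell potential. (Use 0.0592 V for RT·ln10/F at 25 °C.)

The Ag⁺/Ag couple has the higher reduction potential and acts as the cathode, so E°_cell = +0.80 − (-0.76) = 1.56 V.
Balancing electrons gives n = 2; the reaction quotient is Q = [Zn²⁺]/[Ag⁺]^2 = 135.
At 25 °C, E = E° − (0.0592/n) log Q = 1.56 − (0.0592/2)(2.130) = 1.560 − 0.063 = 1.497 V.

1.50 V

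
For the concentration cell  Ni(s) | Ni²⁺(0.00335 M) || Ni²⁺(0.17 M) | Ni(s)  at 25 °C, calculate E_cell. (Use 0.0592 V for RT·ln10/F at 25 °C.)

0.050 V

Both half-cells are Ni²⁺/Ni, so E°_cell = 0. The concentrated side is the cathode; the cell reaction moves Ni²⁺ from high to low concentration with n = 2.
Q = [Ni²⁺]_dilute/[Ni²⁺]_conc = 0.00335/0.17 = 0.0197.
E = 0 − (0.0592/2) log Q = −(0.0592/2)(-1.705) = 0.0505 V.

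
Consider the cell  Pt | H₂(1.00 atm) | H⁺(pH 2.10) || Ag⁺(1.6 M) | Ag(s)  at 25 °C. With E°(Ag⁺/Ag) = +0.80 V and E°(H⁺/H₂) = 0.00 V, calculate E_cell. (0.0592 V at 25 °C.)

0.94 V

The Ag⁺/Ag couple is the cathode, so E°_cell = 0.80 V; n = 2.
[H⁺] = 10^(−2.10) = 0.0079 M, and Q = [H⁺]^2 / ([Ag⁺]^2·P(H₂)) = 2.46 × 10^-5.
E = E° − (0.0592/2) log Q = 0.80 − (0.0592/2)(-4.608) = 0.936 V.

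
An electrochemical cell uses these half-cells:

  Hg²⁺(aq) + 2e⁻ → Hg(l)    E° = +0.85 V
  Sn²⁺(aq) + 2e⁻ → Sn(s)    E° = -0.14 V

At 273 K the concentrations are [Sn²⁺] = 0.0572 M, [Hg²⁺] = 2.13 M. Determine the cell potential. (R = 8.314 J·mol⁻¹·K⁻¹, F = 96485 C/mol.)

1.03 V

The Hg²⁺/Hg couple has the higher reduction potential and acts as the cathode, so E°_cell = +0.85 − (-0.14) = 0.99 V.
Balancing electrons gives n = 2; the reaction quotient is Q = [Sn²⁺]/[Hg²⁺] = 0.0269.
E = E° − (RT/nF) ln Q = 0.99 − (8.314×273)/(2×96485) × (-3.617) = 0.990 + 0.043 = 1.033 V.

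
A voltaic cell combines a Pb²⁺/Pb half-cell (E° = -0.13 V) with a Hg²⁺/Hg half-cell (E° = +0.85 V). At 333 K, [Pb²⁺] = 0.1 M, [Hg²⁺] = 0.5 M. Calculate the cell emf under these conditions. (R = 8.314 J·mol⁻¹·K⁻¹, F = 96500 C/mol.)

1.00 V

The Hg²⁺/Hg couple has the higher reduction potential and acts as the cathode, so E°_cell = +0.85 − (-0.13) = 0.98 V.
Balancing electrons gives n = 2; the reaction quotient is Q = [Pb²⁺]/[Hg²⁺] = 0.200.
E = E° − (RT/nF) ln Q = 0.98 − (8.314×333)/(2×96500) × (-1.609) = 0.980 + 0.023 = 1.003 V.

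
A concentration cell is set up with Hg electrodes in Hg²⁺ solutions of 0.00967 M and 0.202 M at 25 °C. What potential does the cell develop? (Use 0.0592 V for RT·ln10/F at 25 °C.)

Both half-cells are Hg²⁺/Hg, so E°_cell = 0. The concentrated side is the cathode; the cell reaction moves Hg²⁺ from high to low concentration with n = 2.
Q = [Hg²⁺]_dilute/[Hg²⁺]_conc = 0.00967/0.202 = 0.0479.
E = 0 − (0.0592/2) log Q = −(0.0592/2)(-1.320) = 0.0391 V.

0.039 V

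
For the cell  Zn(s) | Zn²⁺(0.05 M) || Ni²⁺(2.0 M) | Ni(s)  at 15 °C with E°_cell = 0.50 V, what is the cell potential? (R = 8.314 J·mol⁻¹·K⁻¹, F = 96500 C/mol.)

0.546 V

Balancing electrons gives n = 2; the reaction quotient is Q = [Zn²⁺]/[Ni²⁺] = 0.0250.
E = E° − (RT/nF) ln Q = 0.50 − (8.314×288)/(2×96500) × (-3.689) = 0.500 + 0.046 = 0.546 V.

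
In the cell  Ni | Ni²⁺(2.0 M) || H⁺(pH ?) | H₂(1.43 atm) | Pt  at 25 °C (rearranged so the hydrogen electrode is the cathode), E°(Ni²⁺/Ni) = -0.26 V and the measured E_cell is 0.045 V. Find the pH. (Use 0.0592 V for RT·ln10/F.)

E°_cell = 0.26 V and n = 2.
log Q = n(E° − E)/0.0592 = 2×(0.26 − 0.045)/0.0592 = 7.264.
With Q = [Ni²⁺]·P(H₂) / [H⁺]^2, solving for [H⁺] gives log[H⁺] = -3.404, so pH = 3.40.

pH = 3.40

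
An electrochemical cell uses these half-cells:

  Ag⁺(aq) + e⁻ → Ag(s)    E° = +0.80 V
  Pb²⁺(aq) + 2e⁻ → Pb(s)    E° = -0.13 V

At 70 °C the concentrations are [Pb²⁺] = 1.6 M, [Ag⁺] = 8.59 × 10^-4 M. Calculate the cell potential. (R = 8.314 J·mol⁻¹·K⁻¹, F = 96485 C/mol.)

0.714 V

The Ag⁺/Ag couple has the higher reduction potential and acts as the cathode, so E°_cell = +0.80 − (-0.13) = 0.93 V.
Balancing electrons gives n = 2; the reaction quotient is Q = [Pb²⁺]/[Ag⁺]^2 = 2.17 × 10^6.
E = E° − (RT/nF) ln Q = 0.93 − (8.314×343)/(2×96485) × (14.589) = 0.930 − 0.216 = 0.714 V.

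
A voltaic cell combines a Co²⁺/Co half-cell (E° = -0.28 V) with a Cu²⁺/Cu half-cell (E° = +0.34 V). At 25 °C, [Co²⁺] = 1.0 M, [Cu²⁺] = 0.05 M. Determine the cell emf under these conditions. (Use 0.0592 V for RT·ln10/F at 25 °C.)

0.581 V

The Cu²⁺/Cu couple has the higher reduction potential and acts as the cathode, so E°_cell = +0.34 − (-0.28) = 0.62 V.
Balancing electrons gives n = 2; the reaction quotient is Q = [Co²⁺]/[Cu²⁺] = 20.0.
At 25 °C, E = E° − (0.0592/n) log Q = 0.62 − (0.0592/2)(1.301) = 0.620 − 0.039 = 0.581 V.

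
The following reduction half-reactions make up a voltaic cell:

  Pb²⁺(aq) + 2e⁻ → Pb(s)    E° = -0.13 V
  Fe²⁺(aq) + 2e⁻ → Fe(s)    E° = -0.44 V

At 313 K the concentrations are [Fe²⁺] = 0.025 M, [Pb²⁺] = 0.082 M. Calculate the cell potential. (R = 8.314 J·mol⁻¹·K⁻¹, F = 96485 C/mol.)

The Pb²⁺/Pb couple has the higher reduction potential and acts as the cathode, so E°_cell = -0.13 − (-0.44) = 0.31 V.
Balancing electrons gives n = 2; the reaction quotient is Q = [Fe²⁺]/[Pb²⁺] = 0.305.
E = E° − (RT/nF) ln Q = 0.31 − (8.314×313)/(2×96485) × (-1.188) = 0.310 + 0.016 = 0.326 V.

0.326 V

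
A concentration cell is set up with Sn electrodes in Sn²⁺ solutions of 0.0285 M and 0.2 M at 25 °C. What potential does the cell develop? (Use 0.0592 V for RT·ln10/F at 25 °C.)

0.025 V

Both half-cells are Sn²⁺/Sn, so E°_cell = 0. The concentrated side is the cathode; the cell reaction moves Sn²⁺ from high to low concentration with n = 2.
Q = [Sn²⁺]_dilute/[Sn²⁺]_conc = 0.0285/0.2 = 0.142.
E = 0 − (0.0592/2) log Q = −(0.0592/2)(-0.846) = 0.0250 V.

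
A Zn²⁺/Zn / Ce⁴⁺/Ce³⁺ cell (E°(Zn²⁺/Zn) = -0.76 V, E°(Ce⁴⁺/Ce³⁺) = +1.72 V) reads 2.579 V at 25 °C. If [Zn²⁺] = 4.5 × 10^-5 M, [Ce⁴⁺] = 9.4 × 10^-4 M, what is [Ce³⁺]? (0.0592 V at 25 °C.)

From the Nernst equation, log Q = n(E° − E)/0.0592 = 2(2.48 − 2.579)/0.0592 = -3.345, so Q = 4.52 × 10^-4.
With Q = [Zn²⁺]·[Ce³⁺]^2/[Ce⁴⁺]^2 and the known concentrations, [Ce³⁺]^2 in the numerator gives [Ce³⁺] = 0.003 M.

0.003 M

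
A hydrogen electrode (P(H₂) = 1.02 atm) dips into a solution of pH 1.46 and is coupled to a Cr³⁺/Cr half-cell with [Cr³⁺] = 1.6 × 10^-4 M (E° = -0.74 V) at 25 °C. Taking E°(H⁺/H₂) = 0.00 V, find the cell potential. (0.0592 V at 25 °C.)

The hydrogen couple is the cathode, so E°_cell = 0.74 V; n = 6.
[H⁺] = 10^(−1.46) = 0.035 M, and Q = [Cr³⁺]^2·P(H₂)^3 / [H⁺]^6 = 15.6.
E = E° − (0.0592/6) log Q = 0.74 − (0.0592/6)(1.194) = 0.728 V.

0.73 V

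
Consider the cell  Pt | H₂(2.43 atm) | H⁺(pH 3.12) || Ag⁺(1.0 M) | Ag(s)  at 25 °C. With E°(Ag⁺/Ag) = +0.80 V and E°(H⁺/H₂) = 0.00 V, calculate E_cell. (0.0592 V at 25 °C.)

1.00 V

The Ag⁺/Ag couple is the cathode, so E°_cell = 0.80 V; n = 2.
[H⁺] = 10^(−3.12) = 7.6 × 10^-4 M, and Q = [H⁺]^2 / ([Ag⁺]^2·P(H₂)) = 2.37 × 10^-7.
E = E° − (0.0592/2) log Q = 0.80 − (0.0592/2)(-6.626) = 0.996 V.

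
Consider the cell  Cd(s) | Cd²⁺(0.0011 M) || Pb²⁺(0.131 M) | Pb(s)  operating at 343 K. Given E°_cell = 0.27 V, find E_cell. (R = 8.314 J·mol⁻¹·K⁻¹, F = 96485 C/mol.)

0.341 V

Balancing electrons gives n = 2; the reaction quotient is Q = [Cd²⁺]/[Pb²⁺] = 0.00840.
E = E° − (RT/nF) ln Q = 0.27 − (8.314×343)/(2×96485) × (-4.780) = 0.270 + 0.071 = 0.341 V.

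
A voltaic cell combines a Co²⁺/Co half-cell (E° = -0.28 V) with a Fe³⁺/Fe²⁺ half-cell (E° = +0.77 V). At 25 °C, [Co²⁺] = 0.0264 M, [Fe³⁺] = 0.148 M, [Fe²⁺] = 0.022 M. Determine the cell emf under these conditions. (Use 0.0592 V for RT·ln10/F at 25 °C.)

The Fe³⁺/Fe²⁺ couple has the higher reduction potential and acts as the cathode, so E°_cell = +0.77 − (-0.28) = 1.05 V.
Balancing electrons gives n = 2; the reaction quotient is Q = [Co²⁺]·[Fe²⁺]^2/[Fe³⁺]^2 = 5.83 × 10^-4.
At 25 °C, E = E° − (0.0592/n) log Q = 1.05 − (0.0592/2)(-3.234) = 1.050 + 0.096 = 1.146 V.

1.15 V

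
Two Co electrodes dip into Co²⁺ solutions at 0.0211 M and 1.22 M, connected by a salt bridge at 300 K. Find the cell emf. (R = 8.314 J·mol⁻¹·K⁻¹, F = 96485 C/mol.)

Both half-cells are Co²⁺/Co, so E°_cell = 0. The concentrated side is the cathode; the cell reaction moves Co²⁺ from high to low concentration with n = 2.
Q = [Co²⁺]_dilute/[Co²⁺]_conc = 0.0211/1.22 = 0.0173.
E = 0 − (RT/nF) ln Q = −((8.314×300)/(2×96485))(-4.057) = 0.0524 V.

0.052 V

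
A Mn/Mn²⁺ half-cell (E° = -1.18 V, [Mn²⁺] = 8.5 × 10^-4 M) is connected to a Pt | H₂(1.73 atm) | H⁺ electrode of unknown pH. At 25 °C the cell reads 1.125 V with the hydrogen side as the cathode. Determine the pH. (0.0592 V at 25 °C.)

E°_cell = 1.18 V and n = 2.
log Q = n(E° − E)/0.0592 = 2×(1.18 − 1.125)/0.0592 = 1.858.
With Q = [Mn²⁺]·P(H₂) / [H⁺]^2, solving for [H⁺] gives log[H⁺] = -2.345, so pH = 2.35.

pH = 2.35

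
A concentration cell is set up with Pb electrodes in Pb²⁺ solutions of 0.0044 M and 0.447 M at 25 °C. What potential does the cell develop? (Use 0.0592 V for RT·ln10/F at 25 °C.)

Both half-cells are Pb²⁺/Pb, so E°_cell = 0. The concentrated side is the cathode; the cell reaction moves Pb²⁺ from high to low concentration with n = 2.
Q = [Pb²⁺]_dilute/[Pb²⁺]_conc = 0.0044/0.447 = 0.00984.
E = 0 − (0.0592/2) log Q = −(0.0592/2)(-2.007) = 0.0594 V.

0.059 V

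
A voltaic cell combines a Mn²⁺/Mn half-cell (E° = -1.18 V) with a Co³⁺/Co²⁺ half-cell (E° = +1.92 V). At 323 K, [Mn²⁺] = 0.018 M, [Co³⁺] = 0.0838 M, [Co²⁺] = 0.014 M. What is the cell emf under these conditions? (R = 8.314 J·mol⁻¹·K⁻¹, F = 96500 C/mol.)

3.21 V

The Co³⁺/Co²⁺ couple has the higher reduction potential and acts as the cathode, so E°_cell = +1.92 − (-1.18) = 3.10 V.
Balancing electrons gives n = 2; the reaction quotient is Q = [Mn²⁺]·[Co²⁺]^2/[Co³⁺]^2 = 5.02 × 10^-4.
E = E° − (RT/nF) ln Q = 3.10 − (8.314×323)/(2×96500) × (-7.596) = 3.100 + 0.106 = 3.206 V.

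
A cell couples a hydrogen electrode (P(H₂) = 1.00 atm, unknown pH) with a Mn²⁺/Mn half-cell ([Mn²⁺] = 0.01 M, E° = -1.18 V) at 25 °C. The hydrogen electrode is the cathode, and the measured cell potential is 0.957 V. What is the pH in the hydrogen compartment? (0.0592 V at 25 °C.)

pH = 4.77

E°_cell = 1.18 V and n = 2.
log Q = n(E° − E)/0.0592 = 2×(1.18 − 0.957)/0.0592 = 7.534.
With Q = [Mn²⁺]·P(H₂) / [H⁺]^2, solving for [H⁺] gives log[H⁺] = -4.767, so pH = 4.77.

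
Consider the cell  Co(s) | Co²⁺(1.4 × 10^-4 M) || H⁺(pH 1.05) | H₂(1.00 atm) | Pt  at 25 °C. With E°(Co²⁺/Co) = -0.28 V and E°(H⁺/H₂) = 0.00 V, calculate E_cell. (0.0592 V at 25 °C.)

0.33 V

The hydrogen couple is the cathode, so E°_cell = 0.28 V; n = 2.
[H⁺] = 10^(−1.05) = 0.089 M, and Q = [Co²⁺]·P(H₂) / [H⁺]^2 = 0.0176.
E = E° − (0.0592/2) log Q = 0.28 − (0.0592/2)(-1.754) = 0.332 V.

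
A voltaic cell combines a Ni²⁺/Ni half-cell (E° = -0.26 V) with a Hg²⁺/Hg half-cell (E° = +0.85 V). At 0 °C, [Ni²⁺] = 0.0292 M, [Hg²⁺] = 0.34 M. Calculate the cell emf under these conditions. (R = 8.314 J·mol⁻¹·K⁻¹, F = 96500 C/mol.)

The Hg²⁺/Hg couple has the higher reduction potential and acts as the cathode, so E°_cell = +0.85 − (-0.26) = 1.11 V.
Balancing electrons gives n = 2; the reaction quotient is Q = [Ni²⁺]/[Hg²⁺] = 0.0859.
E = E° − (RT/nF) ln Q = 1.11 − (8.314×273)/(2×96500) × (-2.455) = 1.110 + 0.029 = 1.139 V.

1.14 V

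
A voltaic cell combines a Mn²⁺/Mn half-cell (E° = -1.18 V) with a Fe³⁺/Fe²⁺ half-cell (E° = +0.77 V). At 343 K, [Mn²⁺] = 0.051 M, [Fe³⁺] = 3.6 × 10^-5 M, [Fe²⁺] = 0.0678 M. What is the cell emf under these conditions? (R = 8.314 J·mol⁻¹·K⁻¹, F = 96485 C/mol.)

The Fe³⁺/Fe²⁺ couple has the higher reduction potential and acts as the cathode, so E°_cell = +0.77 − (-1.18) = 1.95 V.
Balancing electrons gives n = 2; the reaction quotient is Q = [Mn²⁺]·[Fe²⁺]^2/[Fe³⁺]^2 = 1.81 × 10^5.
E = E° − (RT/nF) ln Q = 1.95 − (8.314×343)/(2×96485) × (12.106) = 1.950 − 0.179 = 1.771 V.

1.77 V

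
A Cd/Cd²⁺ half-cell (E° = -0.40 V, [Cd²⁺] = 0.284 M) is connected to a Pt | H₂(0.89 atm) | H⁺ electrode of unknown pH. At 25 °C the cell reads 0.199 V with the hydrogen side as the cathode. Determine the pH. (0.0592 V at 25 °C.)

E°_cell = 0.40 V and n = 2.
log Q = n(E° − E)/0.0592 = 2×(0.40 − 0.199)/0.0592 = 6.791.
With Q = [Cd²⁺]·P(H₂) / [H⁺]^2, solving for [H⁺] gives log[H⁺] = -3.694, so pH = 3.69.

pH = 3.69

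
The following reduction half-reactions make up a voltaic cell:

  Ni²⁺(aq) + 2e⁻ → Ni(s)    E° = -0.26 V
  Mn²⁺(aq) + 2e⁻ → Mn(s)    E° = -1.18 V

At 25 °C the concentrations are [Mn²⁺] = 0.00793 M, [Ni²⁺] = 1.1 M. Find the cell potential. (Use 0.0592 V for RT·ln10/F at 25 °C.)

0.983 V

The Ni²⁺/Ni couple has the higher reduction potential and acts as the cathode, so E°_cell = -0.26 − (-1.18) = 0.92 V.
Balancing electrons gives n = 2; the reaction quotient is Q = [Mn²⁺]/[Ni²⁺] = 0.00721.
At 25 °C, E = E° − (0.0592/n) log Q = 0.92 − (0.0592/2)(-2.142) = 0.920 + 0.063 = 0.983 V.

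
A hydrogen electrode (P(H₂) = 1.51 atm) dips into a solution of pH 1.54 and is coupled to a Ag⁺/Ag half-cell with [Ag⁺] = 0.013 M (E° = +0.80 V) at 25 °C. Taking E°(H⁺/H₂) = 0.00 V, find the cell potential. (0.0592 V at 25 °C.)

0.78 V

The Ag⁺/Ag couple is the cathode, so E°_cell = 0.80 V; n = 2.
[H⁺] = 10^(−1.54) = 0.029 M, and Q = [H⁺]^2 / ([Ag⁺]^2·P(H₂)) = 3.26.
E = E° − (0.0592/2) log Q = 0.80 − (0.0592/2)(0.513) = 0.785 V.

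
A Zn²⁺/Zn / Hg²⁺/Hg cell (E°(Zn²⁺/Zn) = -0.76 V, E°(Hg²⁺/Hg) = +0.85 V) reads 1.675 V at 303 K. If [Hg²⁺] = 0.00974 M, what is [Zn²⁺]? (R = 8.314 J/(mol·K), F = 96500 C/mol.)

6.7 × 10^-5 M

From the Nernst equation, ln Q = nF(E° − E)/RT = 2×96500×(1.61 − 1.675)/(8.314×303) = -4.980, so Q = 0.00687.
With Q = [Zn²⁺]/[Hg²⁺] and the known concentrations, [Zn²⁺] in the numerator gives [Zn²⁺] = 6.7 × 10^-5 M.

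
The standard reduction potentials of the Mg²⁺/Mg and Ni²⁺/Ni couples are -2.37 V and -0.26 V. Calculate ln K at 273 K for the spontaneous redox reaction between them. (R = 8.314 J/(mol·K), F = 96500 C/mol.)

ln K = 179.4

E°_cell = -0.26 − (-2.37) = 2.11 V, with n = 2 electrons transferred.
At equilibrium E = 0, so the Nernst equation gives ln K = nFE°/RT = (2)(96500)(2.11)/((8.314)(273)) = 179.42.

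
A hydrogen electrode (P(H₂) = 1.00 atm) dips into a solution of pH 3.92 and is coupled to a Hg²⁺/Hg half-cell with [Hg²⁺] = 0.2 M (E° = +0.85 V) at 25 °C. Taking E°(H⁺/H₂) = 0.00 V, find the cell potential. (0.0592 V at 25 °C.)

1.06 V

The Hg²⁺/Hg couple is the cathode, so E°_cell = 0.85 V; n = 2.
[H⁺] = 10^(−3.92) = 1.2 × 10^-4 M, and Q = [H⁺]^2 / ([Hg²⁺]·P(H₂)) = 7.23 × 10^-8.
E = E° − (0.0592/2) log Q = 0.85 − (0.0592/2)(-7.141) = 1.061 V.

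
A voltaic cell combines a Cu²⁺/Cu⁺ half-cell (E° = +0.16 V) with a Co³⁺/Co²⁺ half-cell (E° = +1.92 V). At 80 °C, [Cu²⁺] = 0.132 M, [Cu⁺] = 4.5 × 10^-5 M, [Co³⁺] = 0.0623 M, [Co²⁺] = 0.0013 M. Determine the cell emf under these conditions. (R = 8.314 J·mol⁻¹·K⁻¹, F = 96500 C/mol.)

1.63 V

The Co³⁺/Co²⁺ couple has the higher reduction potential and acts as the cathode, so E°_cell = +1.92 − (+0.16) = 1.76 V.
Balancing electrons gives n = 1; the reaction quotient is Q = [Cu²⁺]·[Co²⁺]/([Cu⁺]·[Co³⁺]) = 61.2.
E = E° − (RT/nF) ln Q = 1.76 − (8.314×353)/(1×96500) × (4.114) = 1.760 − 0.125 = 1.635 V.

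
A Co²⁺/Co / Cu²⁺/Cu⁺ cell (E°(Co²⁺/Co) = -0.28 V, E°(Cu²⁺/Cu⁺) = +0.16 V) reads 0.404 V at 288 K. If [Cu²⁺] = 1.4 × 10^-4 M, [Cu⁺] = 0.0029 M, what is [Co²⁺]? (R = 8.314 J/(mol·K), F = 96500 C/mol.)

From the Nernst equation, ln Q = nF(E° − E)/RT = 2×96500×(0.44 − 0.404)/(8.314×288) = 2.902, so Q = 18.2.
With Q = [Co²⁺]·[Cu⁺]^2/[Cu²⁺]^2 and the known concentrations, [Co²⁺] in the numerator gives [Co²⁺] = 0.042 M.

0.042 M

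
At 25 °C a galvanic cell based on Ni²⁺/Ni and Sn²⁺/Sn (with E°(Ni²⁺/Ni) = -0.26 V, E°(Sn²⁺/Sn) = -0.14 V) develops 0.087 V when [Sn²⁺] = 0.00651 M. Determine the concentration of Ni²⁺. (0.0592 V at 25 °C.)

0.085 M

From the Nernst equation, log Q = n(E° − E)/0.0592 = 2(0.12 − 0.087)/0.0592 = 1.115, so Q = 13.0.
With Q = [Ni²⁺]/[Sn²⁺] and the known concentrations, [Ni²⁺] in the numerator gives [Ni²⁺] = 0.085 M.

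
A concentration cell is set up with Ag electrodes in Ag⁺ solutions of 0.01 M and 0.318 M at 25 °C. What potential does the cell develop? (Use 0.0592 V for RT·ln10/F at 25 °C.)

Both half-cells are Ag⁺/Ag, so E°_cell = 0. The concentrated side is the cathode; the cell reaction moves Ag⁺ from high to low concentration with n = 1.
Q = [Ag⁺]_dilute/[Ag⁺]_conc = 0.01/0.318 = 0.0314.
E = 0 − (0.0592/1) log Q = −(0.0592/1)(-1.502) = 0.0889 V.

0.089 V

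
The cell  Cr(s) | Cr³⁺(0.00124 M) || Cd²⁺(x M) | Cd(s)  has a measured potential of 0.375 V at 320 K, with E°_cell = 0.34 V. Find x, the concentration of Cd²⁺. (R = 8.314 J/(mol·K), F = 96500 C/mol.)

0.15 M

From the Nernst equation, ln Q = nF(E° − E)/RT = 6×96500×(0.34 − 0.375)/(8.314×320) = -7.617, so Q = 4.92 × 10^-4.
With Q = [Cr³⁺]^2/[Cd²⁺]^3 and the known concentrations, [Cd²⁺]^3 in the denominator gives [Cd²⁺] = 0.15 M.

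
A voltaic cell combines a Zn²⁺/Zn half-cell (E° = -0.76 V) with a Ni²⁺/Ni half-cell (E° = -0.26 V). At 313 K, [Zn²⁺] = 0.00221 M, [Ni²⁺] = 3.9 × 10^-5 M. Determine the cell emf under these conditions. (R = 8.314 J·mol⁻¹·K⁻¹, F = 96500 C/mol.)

0.446 V

The Ni²⁺/Ni couple has the higher reduction potential and acts as the cathode, so E°_cell = -0.26 − (-0.76) = 0.50 V.
Balancing electrons gives n = 2; the reaction quotient is Q = [Zn²⁺]/[Ni²⁺] = 56.7.
E = E° − (RT/nF) ln Q = 0.50 − (8.314×313)/(2×96500) × (4.037) = 0.500 − 0.054 = 0.446 V.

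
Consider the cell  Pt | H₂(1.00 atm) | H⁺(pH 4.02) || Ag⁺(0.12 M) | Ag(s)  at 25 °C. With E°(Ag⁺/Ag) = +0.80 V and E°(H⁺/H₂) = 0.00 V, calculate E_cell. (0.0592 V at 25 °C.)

The Ag⁺/Ag couple is the cathode, so E°_cell = 0.80 V; n = 2.
[H⁺] = 10^(−4.02) = 9.5 × 10^-5 M, and Q = [H⁺]^2 / ([Ag⁺]^2·P(H₂)) = 6.33 × 10^-7.
E = E° − (0.0592/2) log Q = 0.80 − (0.0592/2)(-6.198) = 0.983 V.

0.98 V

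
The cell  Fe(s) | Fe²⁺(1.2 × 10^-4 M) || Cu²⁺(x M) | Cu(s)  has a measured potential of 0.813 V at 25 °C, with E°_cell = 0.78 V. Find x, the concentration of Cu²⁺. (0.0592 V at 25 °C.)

0.0016 M

From the Nernst equation, log Q = n(E° − E)/0.0592 = 2(0.78 − 0.813)/0.0592 = -1.115, so Q = 0.0768.
With Q = [Fe²⁺]/[Cu²⁺] and the known concentrations, [Cu²⁺] in the denominator gives [Cu²⁺] = 0.0016 M.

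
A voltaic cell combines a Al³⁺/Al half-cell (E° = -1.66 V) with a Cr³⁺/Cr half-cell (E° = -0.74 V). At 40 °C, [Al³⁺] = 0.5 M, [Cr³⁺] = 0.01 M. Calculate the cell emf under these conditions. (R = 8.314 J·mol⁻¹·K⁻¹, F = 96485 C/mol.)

The Cr³⁺/Cr couple has the higher reduction potential and acts as the cathode, so E°_cell = -0.74 − (-1.66) = 0.92 V.
Balancing electrons gives n = 3; the reaction quotient is Q = [Al³⁺]/[Cr³⁺] = 50.0.
E = E° − (RT/nF) ln Q = 0.92 − (8.314×313)/(3×96485) × (3.912) = 0.920 − 0.035 = 0.885 V.

0.885 V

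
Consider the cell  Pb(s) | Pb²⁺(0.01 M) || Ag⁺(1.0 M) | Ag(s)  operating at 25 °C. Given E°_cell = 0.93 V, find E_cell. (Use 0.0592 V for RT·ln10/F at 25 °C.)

Balancing electrons gives n = 2; the reaction quotient is Q = [Pb²⁺]/[Ag⁺]^2 = 0.0100.
At 25 °C, E = E° − (0.0592/n) log Q = 0.93 − (0.0592/2)(-2.000) = 0.930 + 0.059 = 0.989 V.

0.989 V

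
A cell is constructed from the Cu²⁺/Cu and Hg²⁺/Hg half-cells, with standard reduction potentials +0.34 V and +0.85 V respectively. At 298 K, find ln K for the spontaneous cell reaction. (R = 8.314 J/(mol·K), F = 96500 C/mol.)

E°_cell = +0.85 − (+0.34) = 0.51 V, with n = 2 electrons transferred.
At equilibrium E = 0, so the Nernst equation gives ln K = nFE°/RT = (2)(96500)(0.51)/((8.314)(298)) = 39.73.

ln K = 39.7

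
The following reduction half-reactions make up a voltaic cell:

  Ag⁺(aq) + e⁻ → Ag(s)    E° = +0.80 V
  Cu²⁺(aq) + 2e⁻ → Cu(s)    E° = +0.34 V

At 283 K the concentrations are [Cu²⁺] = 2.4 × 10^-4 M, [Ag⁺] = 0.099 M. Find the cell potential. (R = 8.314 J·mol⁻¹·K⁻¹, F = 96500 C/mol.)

0.505 V

The Ag⁺/Ag couple has the higher reduction potential and acts as the cathode, so E°_cell = +0.80 − (+0.34) = 0.46 V.
Balancing electrons gives n = 2; the reaction quotient is Q = [Cu²⁺]/[Ag⁺]^2 = 0.0245.
E = E° − (RT/nF) ln Q = 0.46 − (8.314×283)/(2×96500) × (-3.710) = 0.460 + 0.045 = 0.505 V.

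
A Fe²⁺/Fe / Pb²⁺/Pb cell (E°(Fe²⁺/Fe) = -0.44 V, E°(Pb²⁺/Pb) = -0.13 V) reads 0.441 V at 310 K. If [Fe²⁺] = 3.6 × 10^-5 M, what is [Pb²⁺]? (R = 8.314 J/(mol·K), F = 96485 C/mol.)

From the Nernst equation, ln Q = nF(E° − E)/RT = 2×96485×(0.31 − 0.441)/(8.314×310) = -9.808, so Q = 5.5 × 10^-5.
With Q = [Fe²⁺]/[Pb²⁺] and the known concentrations, [Pb²⁺] in the denominator gives [Pb²⁺] = 0.65 M.

0.65 M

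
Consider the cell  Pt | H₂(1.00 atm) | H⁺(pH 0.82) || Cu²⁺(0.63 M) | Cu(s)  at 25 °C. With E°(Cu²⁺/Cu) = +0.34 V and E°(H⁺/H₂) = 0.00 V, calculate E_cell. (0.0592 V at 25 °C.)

0.38 V

The Cu²⁺/Cu couple is the cathode, so E°_cell = 0.34 V; n = 2.
[H⁺] = 10^(−0.82) = 0.15 M, and Q = [H⁺]^2 / ([Cu²⁺]·P(H₂)) = 0.0364.
E = E° − (0.0592/2) log Q = 0.34 − (0.0592/2)(-1.439) = 0.383 V.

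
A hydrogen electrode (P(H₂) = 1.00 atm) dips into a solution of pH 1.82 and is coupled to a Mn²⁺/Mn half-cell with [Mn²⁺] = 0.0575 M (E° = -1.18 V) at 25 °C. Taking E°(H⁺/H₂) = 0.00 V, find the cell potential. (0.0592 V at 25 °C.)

1.11 V

The hydrogen couple is the cathode, so E°_cell = 1.18 V; n = 2.
[H⁺] = 10^(−1.82) = 0.015 M, and Q = [Mn²⁺]·P(H₂) / [H⁺]^2 = 251.
E = E° − (0.0592/2) log Q = 1.18 − (0.0592/2)(2.400) = 1.109 V.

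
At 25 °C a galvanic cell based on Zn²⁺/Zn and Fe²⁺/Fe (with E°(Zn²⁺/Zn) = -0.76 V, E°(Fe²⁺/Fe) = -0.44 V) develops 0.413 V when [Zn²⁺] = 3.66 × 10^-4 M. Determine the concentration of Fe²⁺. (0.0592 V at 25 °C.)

From the Nernst equation, log Q = n(E° − E)/0.0592 = 2(0.32 − 0.413)/0.0592 = -3.142, so Q = 7.21 × 10^-4.
With Q = [Zn²⁺]/[Fe²⁺] and the known concentrations, [Fe²⁺] in the denominator gives [Fe²⁺] = 0.51 M.

0.51 M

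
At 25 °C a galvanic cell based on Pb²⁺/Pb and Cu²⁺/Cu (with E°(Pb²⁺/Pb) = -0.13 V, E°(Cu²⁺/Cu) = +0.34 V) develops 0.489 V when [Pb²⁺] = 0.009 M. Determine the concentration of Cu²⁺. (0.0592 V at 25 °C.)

0.039 M

From the Nernst equation, log Q = n(E° − E)/0.0592 = 2(0.47 − 0.489)/0.0592 = -0.642, so Q = 0.228.
With Q = [Pb²⁺]/[Cu²⁺] and the known concentrations, [Cu²⁺] in the denominator gives [Cu²⁺] = 0.039 M.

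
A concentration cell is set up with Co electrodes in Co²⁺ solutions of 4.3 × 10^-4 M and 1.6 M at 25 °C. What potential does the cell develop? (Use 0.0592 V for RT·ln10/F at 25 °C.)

Both half-cells are Co²⁺/Co, so E°_cell = 0. The concentrated side is the cathode; the cell reaction moves Co²⁺ from high to low concentration with n = 2.
Q = [Co²⁺]_dilute/[Co²⁺]_conc = 4.3 × 10^-4/1.6 = 2.69 × 10^-4.
E = 0 − (0.0592/2) log Q = −(0.0592/2)(-3.571) = 0.1057 V.

0.11 V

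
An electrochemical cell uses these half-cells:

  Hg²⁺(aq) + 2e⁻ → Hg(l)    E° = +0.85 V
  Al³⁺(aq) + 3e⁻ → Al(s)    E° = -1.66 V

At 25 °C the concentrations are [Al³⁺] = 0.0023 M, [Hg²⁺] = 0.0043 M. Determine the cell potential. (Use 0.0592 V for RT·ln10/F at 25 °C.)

The Hg²⁺/Hg couple has the higher reduction potential and acts as the cathode, so E°_cell = +0.85 − (-1.66) = 2.51 V.
Balancing electrons gives n = 6; the reaction quotient is Q = [Al³⁺]^2/[Hg²⁺]^3 = 66.5.
At 25 °C, E = E° − (0.0592/n) log Q = 2.51 − (0.0592/6)(1.823) = 2.510 − 0.018 = 2.492 V.

2.49 V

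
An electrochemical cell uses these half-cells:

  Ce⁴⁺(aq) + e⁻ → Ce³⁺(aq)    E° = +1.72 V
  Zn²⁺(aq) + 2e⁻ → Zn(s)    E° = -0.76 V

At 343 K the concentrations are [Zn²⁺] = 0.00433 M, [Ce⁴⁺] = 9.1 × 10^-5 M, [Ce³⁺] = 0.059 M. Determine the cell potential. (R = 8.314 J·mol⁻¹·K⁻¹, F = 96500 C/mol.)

2.37 V

The Ce⁴⁺/Ce³⁺ couple has the higher reduction potential and acts as the cathode, so E°_cell = +1.72 − (-0.76) = 2.48 V.
Balancing electrons gives n = 2; the reaction quotient is Q = [Zn²⁺]·[Ce³⁺]^2/[Ce⁴⁺]^2 = 1820.
E = E° − (RT/nF) ln Q = 2.48 − (8.314×343)/(2×96500) × (7.507) = 2.480 − 0.111 = 2.369 V.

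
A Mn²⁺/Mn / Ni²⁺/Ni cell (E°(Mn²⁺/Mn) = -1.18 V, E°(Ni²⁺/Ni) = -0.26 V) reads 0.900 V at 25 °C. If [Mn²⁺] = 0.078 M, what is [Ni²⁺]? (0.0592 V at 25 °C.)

From the Nernst equation, log Q = n(E° − E)/0.0592 = 2(0.92 − 0.900)/0.0592 = 0.676, so Q = 4.74.
With Q = [Mn²⁺]/[Ni²⁺] and the known concentrations, [Ni²⁺] in the denominator gives [Ni²⁺] = 0.016 M.

0.016 M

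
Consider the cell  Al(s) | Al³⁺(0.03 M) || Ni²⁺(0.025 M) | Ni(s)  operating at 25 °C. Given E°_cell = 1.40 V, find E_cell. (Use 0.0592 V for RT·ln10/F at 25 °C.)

1.38 V

Balancing electrons gives n = 6; the reaction quotient is Q = [Al³⁺]^2/[Ni²⁺]^3 = 57.6.
At 25 °C, E = E° − (0.0592/n) log Q = 1.40 − (0.0592/6)(1.760) = 1.400 − 0.017 = 1.383 V.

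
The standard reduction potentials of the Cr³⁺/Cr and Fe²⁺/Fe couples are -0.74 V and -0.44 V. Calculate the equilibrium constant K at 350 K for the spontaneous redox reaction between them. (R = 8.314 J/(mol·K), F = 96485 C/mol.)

E°_cell = -0.44 − (-0.74) = 0.30 V, with n = 6 electrons transferred.
At equilibrium E = 0, so the Nernst equation gives ln K = nFE°/RT = (6)(96485)(0.30)/((8.314)(350)) = 59.68.
K = e^59.68 = 8.3 × 10^25.

8.3 × 10^25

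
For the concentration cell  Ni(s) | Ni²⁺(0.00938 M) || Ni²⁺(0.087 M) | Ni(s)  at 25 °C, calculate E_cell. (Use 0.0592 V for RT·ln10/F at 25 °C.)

Both half-cells are Ni²⁺/Ni, so E°_cell = 0. The concentrated side is the cathode; the cell reaction moves Ni²⁺ from high to low concentration with n = 2.
Q = [Ni²⁺]_dilute/[Ni²⁺]_conc = 0.00938/0.087 = 0.108.
E = 0 − (0.0592/2) log Q = −(0.0592/2)(-0.967) = 0.0286 V.

0.029 V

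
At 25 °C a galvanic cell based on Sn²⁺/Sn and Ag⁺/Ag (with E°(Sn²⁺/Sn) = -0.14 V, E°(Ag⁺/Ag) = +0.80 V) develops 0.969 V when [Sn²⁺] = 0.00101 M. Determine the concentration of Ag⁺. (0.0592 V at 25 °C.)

From the Nernst equation, log Q = n(E° − E)/0.0592 = 2(0.94 − 0.969)/0.0592 = -0.980, so Q = 0.105.
With Q = [Sn²⁺]/[Ag⁺]^2 and the known concentrations, [Ag⁺]^2 in the denominator gives [Ag⁺] = 0.098 M.

0.098 M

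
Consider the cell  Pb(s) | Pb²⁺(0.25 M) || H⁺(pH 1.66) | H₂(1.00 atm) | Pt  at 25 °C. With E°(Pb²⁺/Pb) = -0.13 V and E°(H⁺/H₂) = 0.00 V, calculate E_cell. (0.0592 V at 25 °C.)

0.050 V

The hydrogen couple is the cathode, so E°_cell = 0.13 V; n = 2.
[H⁺] = 10^(−1.66) = 0.022 M, and Q = [Pb²⁺]·P(H₂) / [H⁺]^2 = 522.
E = E° − (0.0592/2) log Q = 0.13 − (0.0592/2)(2.718) = 0.050 V.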